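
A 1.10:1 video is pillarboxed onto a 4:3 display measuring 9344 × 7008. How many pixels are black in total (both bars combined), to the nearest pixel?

1.10:1 (1.100) < 4:3 (1.333), so the video fills the height.
That makes the image 7708.8000 px wide (7008 × 1.100).
Leftover width: 9344 − 7708.8000 = 1635.2000 px.
That's 1635.2000 × 7008 ≈ 11459482 black pixels.

11459482 pixels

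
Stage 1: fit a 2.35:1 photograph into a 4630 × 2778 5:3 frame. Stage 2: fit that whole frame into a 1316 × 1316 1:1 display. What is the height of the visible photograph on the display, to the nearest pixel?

First fit — 2.35:1 into 4630×2778 spans the width: 4630.00 × 1970.21.
5:3 in 1316×1316: fills the width, so the intermediate becomes 1316.00 × 789.60 — a scale of ×0.2842.
Applying the same ×0.2842: 1970.21 → 560.00.

560 px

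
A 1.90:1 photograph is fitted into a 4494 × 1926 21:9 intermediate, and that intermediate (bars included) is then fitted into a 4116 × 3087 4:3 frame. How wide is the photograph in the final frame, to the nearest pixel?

First fit — 1.90:1 into 4494×1926 spans the height: 3659.40 × 1926.00.
21:9 in 4116×3087: fills the width, so the intermediate becomes 4116.00 × 1764.00 — a scale of ×0.9159.
So the photograph's width is 3659.40 × 0.9159 ≈ 3351.60.

3352 px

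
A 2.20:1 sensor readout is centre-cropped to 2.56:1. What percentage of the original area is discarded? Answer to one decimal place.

Going from 2.20:1 to 2.56:1 means cutting height while keeping width.
(2.200)/(2.560) ≈ 0.859 of the area survives, leaving 14.06% discarded.

14.1%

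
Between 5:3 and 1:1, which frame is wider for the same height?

5:3 = 1.667 and 1; 1.667 > 1.

5:3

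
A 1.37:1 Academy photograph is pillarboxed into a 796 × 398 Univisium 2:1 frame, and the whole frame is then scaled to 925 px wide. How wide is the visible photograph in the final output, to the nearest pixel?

634 px

In the 796×398 frame the photograph fills the height: width = 398 × 1.370 ≈ 545.26 px.
Scaling 796 → 925 is ×1.1621, so the width becomes 545.26 × 1.1621 ≈ 633.62 px.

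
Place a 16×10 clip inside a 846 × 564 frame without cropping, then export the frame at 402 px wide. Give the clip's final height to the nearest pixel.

Fitted into 846×564, the clip spans the width; its height is 846 × 10/16 ≈ 528.75 px.
Scaling 846 → 402 is ×0.4752, so the height becomes 528.75 × 0.4752 ≈ 251.25 px.

251 px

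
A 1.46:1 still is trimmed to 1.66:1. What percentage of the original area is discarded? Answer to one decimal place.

12.0%

1.66:1 is wider than 1.46:1, so the crop keeps the full width and trims the height.
(1.460)/(1.660) ≈ 0.880 of the area survives, leaving 12.05% discarded.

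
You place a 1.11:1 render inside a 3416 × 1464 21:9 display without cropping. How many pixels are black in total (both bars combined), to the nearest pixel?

1.11:1 (1.110) < 21:9 (2.333), so the render fills the height.
The render is 1464 × 1.110 ≈ 1625.0400 px wide.
Leftover width: 3416 − 1625.0400 = 1790.9600 px.
Across the 1464-px span: 1790.9600 × 1464 ≈ 2621965 px.

2621965 pixels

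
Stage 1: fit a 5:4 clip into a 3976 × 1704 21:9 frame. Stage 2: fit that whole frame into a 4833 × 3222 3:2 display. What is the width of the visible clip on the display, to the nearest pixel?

5:4 in 3976×1704: fills the height, so the clip is 2130.00 × 1704.00.
Second fit — the 21:9 canvas into 4833×3222 spans the width: 4833.00 × 2071.29 (×1.2155 from 3976×1704).
So the clip's width is 2130.00 × 1.2155 ≈ 2589.11.

2589 px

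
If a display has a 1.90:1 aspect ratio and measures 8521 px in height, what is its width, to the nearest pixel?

Width = 8521 × 1.900 = 16189.90.

16190 px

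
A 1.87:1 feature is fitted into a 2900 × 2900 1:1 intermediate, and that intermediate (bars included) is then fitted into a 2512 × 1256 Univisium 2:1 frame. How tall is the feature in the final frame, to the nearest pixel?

672 px

1.87:1 in 2900×2900: fills the width, so the feature is 2900.00 × 1550.80.
Second fit — the 1:1 canvas into 2512×1256 spans the height: 1256.00 × 1256.00 (×0.4331 from 2900×2900).
Applying the same ×0.4331: 1550.80 → 671.66.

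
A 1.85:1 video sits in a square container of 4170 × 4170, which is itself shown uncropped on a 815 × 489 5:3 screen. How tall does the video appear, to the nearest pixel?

264 px

Inside the 4170×4170 canvas the video is width-limited at 4170.00 × 2254.05.
The square canvas is height-limited in 815×489, giving 489.00 × 489.00; scale factor 0.1173.
The video scales with it: height 2254.05 × 0.1173 ≈ 264.32.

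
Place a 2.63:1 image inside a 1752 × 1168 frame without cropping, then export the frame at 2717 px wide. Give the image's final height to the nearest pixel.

1033 px

At 1752×1168 the image is width-limited, so height = 1752 / 2.630 ≈ 666.16 px.
Resizing to 2717 px wide multiplies everything by 1.5508: 666.16 → 1033.08 px.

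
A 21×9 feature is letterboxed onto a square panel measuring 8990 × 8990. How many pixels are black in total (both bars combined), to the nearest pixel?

46182914 pixels

21×9 (2.333) > square (1.000), so the feature fills the width.
The feature is 8990 × 9/21 ≈ 3852.8571 px tall.
8990 − 3852.8571 = 5137.1429 px of bars.
Bar area = 5137.1429 × 8990 ≈ 46182914 px.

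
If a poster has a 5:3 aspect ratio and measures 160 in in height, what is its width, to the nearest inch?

267 in

160·5/3 = 266.67.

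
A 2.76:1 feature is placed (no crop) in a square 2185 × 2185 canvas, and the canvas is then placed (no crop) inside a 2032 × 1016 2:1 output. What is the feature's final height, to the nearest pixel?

First fit — 2.76:1 into 2185×2185 spans the width: 2185.00 × 791.67.
square in 2032×1016: fills the height, so the intermediate becomes 1016.00 × 1016.00 — a scale of ×0.4650.
The feature scales with it: height 791.67 × 0.4650 ≈ 368.12.

368 px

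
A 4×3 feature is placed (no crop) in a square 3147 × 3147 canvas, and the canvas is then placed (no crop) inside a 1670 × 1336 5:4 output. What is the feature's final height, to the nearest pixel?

1002 px

4×3 in 3147×3147: fills the width, so the feature is 3147.00 × 2360.25.
Second fit — the square canvas into 1670×1336 spans the height: 1336.00 × 1336.00 (×0.4245 from 3147×3147).
The feature scales with it: height 2360.25 × 0.4245 ≈ 1002.00.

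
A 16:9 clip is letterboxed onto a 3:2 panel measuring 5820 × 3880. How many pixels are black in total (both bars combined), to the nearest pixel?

3528375 pixels

16:9 (1.778) > 3:2 (1.500), so the clip fills the width.
That makes the image 3273.7500 px tall (5820 × 9/16).
Black = 3880 − 3273.7500 = 606.2500 px.
Across the 5820-px span: 606.2500 × 5820 ≈ 3528375 px.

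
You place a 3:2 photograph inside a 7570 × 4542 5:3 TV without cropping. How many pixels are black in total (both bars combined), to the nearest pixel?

Since 1.500 < 1.667, the photograph is height-limited.
Content width = 4542 × 3/2 ≈ 6813.0000 px.
Leftover width: 7570 − 6813.0000 = 757.0000 px.
Across the 4542-px span: 757.0000 × 4542 ≈ 3438294 px.

3438294 pixels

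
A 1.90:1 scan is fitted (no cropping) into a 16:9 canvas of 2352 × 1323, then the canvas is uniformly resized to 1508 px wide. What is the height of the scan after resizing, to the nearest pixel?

In the 2352×1323 frame the scan fills the width: height = 2352 / 1.900 ≈ 1237.89 px.
Resizing to 1508 px wide multiplies everything by 0.6412: 1237.89 → 793.68 px.

794 px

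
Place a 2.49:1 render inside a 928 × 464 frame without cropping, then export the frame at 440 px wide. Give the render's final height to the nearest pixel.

177 px

In the 928×464 frame the render fills the width: height = 928 / 2.490 ≈ 372.69 px.
Resizing to 440 px wide multiplies everything by 0.4741: 372.69 → 176.71 px.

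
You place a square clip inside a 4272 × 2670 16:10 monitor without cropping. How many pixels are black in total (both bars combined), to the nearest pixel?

square is narrower than 16:10, so it spans the full height.
The clip is 2670 × 1/1 ≈ 2670.0000 px wide.
Black = 4272 − 2670.0000 = 1602.0000 px.
Across the 2670-px span: 1602.0000 × 2670 ≈ 4277340 px.

4277340 pixels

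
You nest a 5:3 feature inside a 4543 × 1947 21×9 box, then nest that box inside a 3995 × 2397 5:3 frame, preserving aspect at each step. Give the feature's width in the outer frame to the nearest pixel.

5:3 in 4543×1947: fills the height, so the feature is 3245.00 × 1947.00.
The 21×9 canvas is width-limited in 3995×2397, giving 3995.00 × 1712.14; scale factor 0.8794.
Applying the same ×0.8794: 3245.00 → 2853.57.

2854 px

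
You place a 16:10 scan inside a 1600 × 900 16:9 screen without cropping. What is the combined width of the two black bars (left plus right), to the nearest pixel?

Since 1.600 < 1.778, the scan is height-limited.
That makes the image 1440.00 px wide (900 × 16/10).
1600 − 1440.00 = 160.00 px of bars.

160 px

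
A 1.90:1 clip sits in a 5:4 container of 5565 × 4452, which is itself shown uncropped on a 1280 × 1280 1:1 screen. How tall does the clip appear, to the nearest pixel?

674 px

First fit — 1.90:1 into 5565×4452 spans the width: 5565.00 × 2928.95.
The 5:4 canvas is width-limited in 1280×1280, giving 1280.00 × 1024.00; scale factor 0.2300.
So the clip's height is 2928.95 × 0.2300 ≈ 673.68.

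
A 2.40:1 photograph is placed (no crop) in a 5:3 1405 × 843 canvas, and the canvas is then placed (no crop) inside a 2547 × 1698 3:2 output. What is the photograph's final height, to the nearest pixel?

1061 px

Inside the 1405×843 canvas the photograph is width-limited at 1405.00 × 585.42.
The 5:3 canvas is width-limited in 2547×1698, giving 2547.00 × 1528.20; scale factor 1.8128.
So the photograph's height is 585.42 × 1.8128 ≈ 1061.25.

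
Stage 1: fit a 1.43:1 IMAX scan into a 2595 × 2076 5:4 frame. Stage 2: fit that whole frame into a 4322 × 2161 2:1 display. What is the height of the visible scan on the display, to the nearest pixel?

1.43:1 IMAX in 2595×2076: fills the width, so the scan is 2595.00 × 1814.69.
5:4 in 4322×2161: fills the height, so the intermediate becomes 2701.25 × 2161.00 — a scale of ×1.0409.
Applying the same ×1.0409: 1814.69 → 1888.99.

1889 px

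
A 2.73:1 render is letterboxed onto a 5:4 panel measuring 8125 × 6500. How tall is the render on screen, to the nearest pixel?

2.73:1 (2.730) > 5:4 (1.250), so the render fills the width.
Content height = 8125 / 2.730 ≈ 2976.19 px.

2976 px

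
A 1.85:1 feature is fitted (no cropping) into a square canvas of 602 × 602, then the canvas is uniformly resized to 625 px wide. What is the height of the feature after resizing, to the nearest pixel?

338 px

In the 602×602 frame the feature fills the width: height = 602 / 1.850 ≈ 325.41 px.
The frame scales by 625/602 = 1.0382; 325.41 × 1.0382 ≈ 337.84 px.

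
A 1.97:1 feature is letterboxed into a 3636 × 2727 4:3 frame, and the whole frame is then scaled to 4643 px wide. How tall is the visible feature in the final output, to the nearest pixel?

2357 px

Fitted into 3636×2727, the feature spans the width; its height is 3636 / 1.970 ≈ 1845.69 px.
The frame scales by 4643/3636 = 1.2770; 1845.69 × 1.2770 ≈ 2356.85 px.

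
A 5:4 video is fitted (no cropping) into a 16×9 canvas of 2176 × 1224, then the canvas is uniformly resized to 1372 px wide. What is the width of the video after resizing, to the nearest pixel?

In the 2176×1224 frame the video fills the height: width = 1224 × 5/4 ≈ 1530.00 px.
Scaling 2176 → 1372 is ×0.6305, so the width becomes 1530.00 × 0.6305 ≈ 964.69 px.

965 px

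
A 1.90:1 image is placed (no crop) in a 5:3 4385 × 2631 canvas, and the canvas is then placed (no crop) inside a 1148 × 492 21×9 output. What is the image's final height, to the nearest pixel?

432 px

Inside the 4385×2631 canvas the image is width-limited at 4385.00 × 2307.89.
5:3 in 1148×492: fills the height, so the intermediate becomes 820.00 × 492.00 — a scale of ×0.1870.
The image scales with it: height 2307.89 × 0.1870 ≈ 431.58.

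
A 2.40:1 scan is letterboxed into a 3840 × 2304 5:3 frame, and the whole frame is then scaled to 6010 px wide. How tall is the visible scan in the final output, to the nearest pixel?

2504 px

In the 3840×2304 frame the scan fills the width: height = 3840 / 2.400 ≈ 1600.00 px.
Resizing to 6010 px wide multiplies everything by 1.5651: 1600.00 → 2504.17 px.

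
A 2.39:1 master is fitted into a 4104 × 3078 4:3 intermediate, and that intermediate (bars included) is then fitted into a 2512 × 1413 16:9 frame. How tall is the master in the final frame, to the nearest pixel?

2.39:1 in 4104×3078: fills the width, so the master is 4104.00 × 1717.15.
The 4:3 canvas is height-limited in 2512×1413, giving 1884.00 × 1413.00; scale factor 0.4591.
The master scales with it: height 1717.15 × 0.4591 ≈ 788.28.

788 px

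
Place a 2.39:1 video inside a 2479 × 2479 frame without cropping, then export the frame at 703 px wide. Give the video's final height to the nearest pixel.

294 px

At 2479×2479 the video is width-limited, so height = 2479 / 2.390 ≈ 1037.24 px.
Resizing to 703 px wide multiplies everything by 0.2836: 1037.24 → 294.14 px.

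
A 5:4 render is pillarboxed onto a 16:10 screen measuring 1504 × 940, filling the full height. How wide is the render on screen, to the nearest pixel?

1175 px

The render is 940 × 5/4 ≈ 1175.00 px wide.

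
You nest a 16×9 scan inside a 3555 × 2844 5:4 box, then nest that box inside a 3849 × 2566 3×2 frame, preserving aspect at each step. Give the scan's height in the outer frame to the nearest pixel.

1804 px

Inside the 3555×2844 canvas the scan is width-limited at 3555.00 × 1999.69.
The 5:4 canvas is height-limited in 3849×2566, giving 3207.50 × 2566.00; scale factor 0.9023.
Applying the same ×0.9023: 1999.69 → 1804.22.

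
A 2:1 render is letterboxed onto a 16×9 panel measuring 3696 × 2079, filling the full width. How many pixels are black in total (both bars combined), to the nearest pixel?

Content height = 3696 × 1/2 ≈ 1848.0000 px.
2079 − 1848.0000 = 231.0000 px of bars.
Bar area = 231.0000 × 3696 ≈ 853776 px.

853776 pixels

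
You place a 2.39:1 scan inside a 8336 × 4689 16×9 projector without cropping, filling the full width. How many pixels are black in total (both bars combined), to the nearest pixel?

Content height = 8336 / 2.390 ≈ 3487.8661 px.
Black = 4689 − 3487.8661 = 1201.1339 px.
Bar area = 1201.1339 × 8336 ≈ 10012652 px.

10012652 pixels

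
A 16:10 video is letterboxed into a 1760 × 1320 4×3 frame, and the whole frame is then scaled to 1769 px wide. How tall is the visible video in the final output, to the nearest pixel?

In the 1760×1320 frame the video fills the width: height = 1760 × 10/16 ≈ 1100.00 px.
Scaling 1760 → 1769 is ×1.0051, so the height becomes 1100.00 × 1.0051 ≈ 1105.62 px.

1106 px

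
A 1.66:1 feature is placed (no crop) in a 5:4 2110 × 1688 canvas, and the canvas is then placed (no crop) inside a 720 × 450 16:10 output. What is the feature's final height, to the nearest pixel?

339 px

1.66:1 in 2110×1688: fills the width, so the feature is 2110.00 × 1271.08.
5:4 in 720×450: fills the height, so the intermediate becomes 562.50 × 450.00 — a scale of ×0.2666.
So the feature's height is 1271.08 × 0.2666 ≈ 338.86.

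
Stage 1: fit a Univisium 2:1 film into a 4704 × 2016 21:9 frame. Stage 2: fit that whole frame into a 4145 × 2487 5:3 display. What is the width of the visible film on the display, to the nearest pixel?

3553 px

First fit — Univisium 2:1 into 4704×2016 spans the height: 4032.00 × 2016.00.
Second fit — the 21:9 canvas into 4145×2487 spans the width: 4145.00 × 1776.43 (×0.8812 from 4704×2016).
So the film's width is 4032.00 × 0.8812 ≈ 3552.86.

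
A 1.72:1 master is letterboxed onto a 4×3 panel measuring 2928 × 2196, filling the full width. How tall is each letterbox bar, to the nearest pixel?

247 px

The master is 2928 / 1.720 ≈ 1702.33 px tall.
Leftover height: 2196 − 1702.33 = 493.67 px → 246.84 each side.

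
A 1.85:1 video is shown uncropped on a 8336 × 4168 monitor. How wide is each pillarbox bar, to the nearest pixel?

313 px

Since 1.850 < 2.000, the video is height-limited.
The video is 4168 × 1.850 ≈ 7710.80 px wide.
Leftover width: 8336 − 7710.80 = 625.20 px → 312.60 each side.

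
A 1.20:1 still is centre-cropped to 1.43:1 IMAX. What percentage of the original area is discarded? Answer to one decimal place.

The width stays; only height is cut (since 1.43:1 IMAX is wider than 1.20:1).
(1.200)/(1.430) ≈ 0.839 of the area survives, leaving 16.08% discarded.

16.1%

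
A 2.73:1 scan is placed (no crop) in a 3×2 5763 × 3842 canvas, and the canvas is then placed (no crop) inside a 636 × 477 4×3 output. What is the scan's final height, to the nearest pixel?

Inside the 5763×3842 canvas the scan is width-limited at 5763.00 × 2110.99.
Second fit — the 3×2 canvas into 636×477 spans the width: 636.00 × 424.00 (×0.1104 from 5763×3842).
So the scan's height is 2110.99 × 0.1104 ≈ 232.97.

233 px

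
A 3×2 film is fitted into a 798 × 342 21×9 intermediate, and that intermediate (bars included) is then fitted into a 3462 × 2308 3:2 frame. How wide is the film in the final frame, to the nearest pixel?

2226 px

Inside the 798×342 canvas the film is height-limited at 513.00 × 342.00.
Second fit — the 21×9 canvas into 3462×2308 spans the width: 3462.00 × 1483.71 (×4.3383 from 798×342).
The film scales with it: width 513.00 × 4.3383 ≈ 2225.57.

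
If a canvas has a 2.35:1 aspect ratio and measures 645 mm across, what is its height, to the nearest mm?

274 mm

At 2.35:1, 645 / 2.350 ≈ 274.47.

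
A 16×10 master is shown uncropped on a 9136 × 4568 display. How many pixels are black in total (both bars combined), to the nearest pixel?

8346650 pixels

Since 1.600 < 2.000, the master is height-limited.
The master is 4568 × 16/10 ≈ 7308.8000 px wide.
Leftover width: 9136 − 7308.8000 = 1827.2000 px.
Bar area = 1827.2000 × 4568 ≈ 8346650 px.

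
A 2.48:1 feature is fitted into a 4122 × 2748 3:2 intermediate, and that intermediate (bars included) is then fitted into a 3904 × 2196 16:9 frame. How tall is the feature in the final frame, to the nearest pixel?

1328 px

First fit — 2.48:1 into 4122×2748 spans the width: 4122.00 × 1662.10.
The 3:2 canvas is height-limited in 3904×2196, giving 3294.00 × 2196.00; scale factor 0.7991.
Applying the same ×0.7991: 1662.10 → 1328.23.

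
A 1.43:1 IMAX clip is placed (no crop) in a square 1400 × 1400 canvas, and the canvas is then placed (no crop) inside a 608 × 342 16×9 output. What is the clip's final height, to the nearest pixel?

1.43:1 IMAX in 1400×1400: fills the width, so the clip is 1400.00 × 979.02.
The square canvas is height-limited in 608×342, giving 342.00 × 342.00; scale factor 0.2443.
Applying the same ×0.2443: 979.02 → 239.16.

239 px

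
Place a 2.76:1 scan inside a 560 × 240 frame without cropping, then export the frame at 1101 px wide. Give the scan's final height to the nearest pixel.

399 px

In the 560×240 frame the scan fills the width: height = 560 / 2.760 ≈ 202.90 px.
The frame scales by 1101/560 = 1.9661; 202.90 × 1.9661 ≈ 398.91 px.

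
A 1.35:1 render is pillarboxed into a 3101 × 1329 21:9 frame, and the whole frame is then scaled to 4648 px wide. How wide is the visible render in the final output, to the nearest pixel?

2689 px

Fitted into 3101×1329, the render spans the height; its width is 1329 × 1.350 ≈ 1794.15 px.
Resizing to 4648 px wide multiplies everything by 1.4989: 1794.15 → 2689.20 px.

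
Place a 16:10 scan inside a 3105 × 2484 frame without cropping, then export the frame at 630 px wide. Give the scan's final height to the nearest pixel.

394 px

In the 3105×2484 frame the scan fills the width: height = 3105 × 10/16 ≈ 1940.62 px.
Scaling 3105 → 630 is ×0.2029, so the height becomes 1940.62 × 0.2029 ≈ 393.75 px.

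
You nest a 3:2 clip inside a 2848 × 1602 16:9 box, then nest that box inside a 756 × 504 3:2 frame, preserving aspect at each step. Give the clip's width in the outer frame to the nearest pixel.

3:2 in 2848×1602: fills the height, so the clip is 2403.00 × 1602.00.
16:9 in 756×504: fills the width, so the intermediate becomes 756.00 × 425.25 — a scale of ×0.2654.
Applying the same ×0.2654: 2403.00 → 637.88.

638 px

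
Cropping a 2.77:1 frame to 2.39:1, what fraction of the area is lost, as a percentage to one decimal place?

Going from 2.77:1 to 2.39:1 means cutting width while keeping height.
Fraction kept = (2.390)/(2.770) ≈ 86.28%, so 13.72% is lost.

13.7%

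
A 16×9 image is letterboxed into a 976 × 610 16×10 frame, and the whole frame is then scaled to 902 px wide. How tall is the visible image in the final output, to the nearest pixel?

507 px

At 976×610 the image is width-limited, so height = 976 × 9/16 ≈ 549.00 px.
Scaling 976 → 902 is ×0.9242, so the height becomes 549.00 × 0.9242 ≈ 507.38 px.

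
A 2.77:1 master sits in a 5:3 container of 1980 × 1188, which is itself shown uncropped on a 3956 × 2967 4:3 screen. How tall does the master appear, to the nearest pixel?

Inside the 1980×1188 canvas the master is width-limited at 1980.00 × 714.80.
Second fit — the 5:3 canvas into 3956×2967 spans the width: 3956.00 × 2373.60 (×1.9980 from 1980×1188).
So the master's height is 714.80 × 1.9980 ≈ 1428.16.

1428 px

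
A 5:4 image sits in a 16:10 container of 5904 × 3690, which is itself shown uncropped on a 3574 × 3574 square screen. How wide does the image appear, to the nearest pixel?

2792 px

5:4 in 5904×3690: fills the height, so the image is 4612.50 × 3690.00.
16:10 in 3574×3574: fills the width, so the intermediate becomes 3574.00 × 2233.75 — a scale of ×0.6054.
So the image's width is 4612.50 × 0.6054 ≈ 2792.19.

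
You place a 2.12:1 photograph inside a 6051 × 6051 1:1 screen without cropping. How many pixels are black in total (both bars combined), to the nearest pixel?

2.12:1 is wider than 1:1, so it spans the full width.
That makes the image 2854.2453 px tall (6051 / 2.120).
Leftover height: 6051 − 2854.2453 = 3196.7547 px.
Across the 6051-px span: 3196.7547 × 6051 ≈ 19343563 px.

19343563 pixels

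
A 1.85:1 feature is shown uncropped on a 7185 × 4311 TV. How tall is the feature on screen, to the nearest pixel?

1.85:1 is wider than 5:3, so it spans the full width.
That makes the image 3883.78 px tall (7185 / 1.850).

3884 px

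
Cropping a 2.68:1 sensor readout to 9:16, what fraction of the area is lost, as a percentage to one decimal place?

9:16 is narrower than 2.68:1, so the crop keeps the full height and trims the width.
(0.562)/(2.680) ≈ 0.210 of the area survives, leaving 79.01% discarded.

79.0%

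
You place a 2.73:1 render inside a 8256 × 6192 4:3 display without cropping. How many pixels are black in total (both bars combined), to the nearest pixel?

26153556 pixels

2.73:1 is wider than 4:3, so it spans the full width.
The render is 8256 / 2.730 ≈ 3024.1758 px tall.
6192 − 3024.1758 = 3167.8242 px of bars.
That's 3167.8242 × 8256 ≈ 26153556 black pixels.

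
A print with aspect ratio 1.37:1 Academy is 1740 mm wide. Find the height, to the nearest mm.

Height = 1740 / 1.370 = 1270.07.

1270 mm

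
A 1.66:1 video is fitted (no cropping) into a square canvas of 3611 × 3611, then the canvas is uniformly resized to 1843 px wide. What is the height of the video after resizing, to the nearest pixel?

1110 px

Fitted into 3611×3611, the video spans the width; its height is 3611 / 1.660 ≈ 2175.30 px.
Scaling 3611 → 1843 is ×0.5104, so the height becomes 2175.30 × 0.5104 ≈ 1110.24 px.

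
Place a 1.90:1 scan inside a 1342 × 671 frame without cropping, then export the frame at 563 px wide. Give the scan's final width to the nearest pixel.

535 px

Fitted into 1342×671, the scan spans the height; its width is 671 × 1.900 ≈ 1274.90 px.
The frame scales by 563/1342 = 0.4195; 1274.90 × 0.4195 ≈ 534.85 px.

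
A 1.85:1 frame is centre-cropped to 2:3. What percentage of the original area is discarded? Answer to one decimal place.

64.0%

Going from 1.85:1 to 2:3 means cutting width while keeping height.
Fraction kept = (0.667)/(1.850) ≈ 36.04%, so 63.96% is lost.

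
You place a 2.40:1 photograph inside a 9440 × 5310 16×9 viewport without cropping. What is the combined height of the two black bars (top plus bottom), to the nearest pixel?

1377 px

2.40:1 is wider than 16×9, so it spans the full width.
That makes the image 3933.33 px tall (9440 / 2.400).
5310 − 3933.33 = 1376.67 px of bars.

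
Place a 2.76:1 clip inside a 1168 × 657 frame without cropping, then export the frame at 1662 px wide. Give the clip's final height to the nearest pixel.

602 px

Fitted into 1168×657, the clip spans the width; its height is 1168 / 2.760 ≈ 423.19 px.
Scaling 1168 → 1662 is ×1.4229, so the height becomes 423.19 × 1.4229 ≈ 602.17 px.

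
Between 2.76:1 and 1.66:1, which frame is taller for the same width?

2.76 and 1.66; 2.76 > 1.66. The smaller width-to-height ratio is the taller frame.

1.66:1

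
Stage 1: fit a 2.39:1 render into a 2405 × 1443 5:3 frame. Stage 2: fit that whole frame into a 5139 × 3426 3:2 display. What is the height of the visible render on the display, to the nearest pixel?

2150 px

2.39:1 in 2405×1443: fills the width, so the render is 2405.00 × 1006.28.
5:3 in 5139×3426: fills the width, so the intermediate becomes 5139.00 × 3083.40 — a scale of ×2.1368.
The render scales with it: height 1006.28 × 2.1368 ≈ 2150.21.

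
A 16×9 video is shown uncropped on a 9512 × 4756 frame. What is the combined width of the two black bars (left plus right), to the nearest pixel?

16×9 (1.778) < 2:1 (2.000), so the video fills the height.
Content width = 4756 × 16/9 ≈ 8455.11 px.
9512 − 8455.11 = 1056.89 px of bars.

1057 px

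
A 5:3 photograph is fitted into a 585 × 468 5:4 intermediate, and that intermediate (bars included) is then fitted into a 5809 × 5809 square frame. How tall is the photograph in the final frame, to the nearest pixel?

Inside the 585×468 canvas the photograph is width-limited at 585.00 × 351.00.
The 5:4 canvas is width-limited in 5809×5809, giving 5809.00 × 4647.20; scale factor 9.9299.
So the photograph's height is 351.00 × 9.9299 ≈ 3485.40.

3485 px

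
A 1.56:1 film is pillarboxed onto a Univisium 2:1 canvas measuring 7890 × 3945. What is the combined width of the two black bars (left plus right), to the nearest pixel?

1.56:1 is narrower than Univisium 2:1, so it spans the full height.
That makes the image 6154.20 px wide (3945 × 1.560).
Black = 7890 − 6154.20 = 1735.80 px.

1736 px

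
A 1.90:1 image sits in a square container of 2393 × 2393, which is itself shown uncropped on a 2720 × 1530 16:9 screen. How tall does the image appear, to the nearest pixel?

First fit — 1.90:1 into 2393×2393 spans the width: 2393.00 × 1259.47.
square in 2720×1530: fills the height, so the intermediate becomes 1530.00 × 1530.00 — a scale of ×0.6394.
So the image's height is 1259.47 × 0.6394 ≈ 805.26.

805 px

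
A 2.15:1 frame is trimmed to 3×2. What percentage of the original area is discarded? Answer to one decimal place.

30.2%

3×2 is narrower than 2.15:1, so the crop keeps the full height and trims the width.
Area ratio = (1.500)/(2.150) = 69.77%; the remaining 30.23% is cropped out.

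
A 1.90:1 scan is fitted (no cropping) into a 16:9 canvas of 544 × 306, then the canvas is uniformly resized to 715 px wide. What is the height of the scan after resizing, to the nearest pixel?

376 px

Fitted into 544×306, the scan spans the width; its height is 544 / 1.900 ≈ 286.32 px.
The frame scales by 715/544 = 1.3143; 286.32 × 1.3143 ≈ 376.32 px.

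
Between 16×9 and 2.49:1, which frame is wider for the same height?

2.49:1

16×9 = 1.778 and 2.49; 2.49 > 1.778.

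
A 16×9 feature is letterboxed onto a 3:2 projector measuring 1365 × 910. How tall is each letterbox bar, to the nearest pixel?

71 px

16×9 is wider than 3:2, so it spans the full width.
The feature is 1365 × 9/16 ≈ 767.81 px tall.
Black = 910 − 767.81 = 142.19 px, or 71.09 per bar.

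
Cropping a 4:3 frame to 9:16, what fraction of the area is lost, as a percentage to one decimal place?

57.8%

9:16 is narrower than 4:3, so the crop keeps the full height and trims the width.
(0.562)/(1.333) ≈ 0.422 of the area survives, leaving 57.81% discarded.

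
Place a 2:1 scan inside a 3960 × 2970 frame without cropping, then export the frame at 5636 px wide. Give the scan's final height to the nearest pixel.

2818 px

In the 3960×2970 frame the scan fills the width: height = 3960 × 1/2 ≈ 1980.00 px.
Resizing to 5636 px wide multiplies everything by 1.4232: 1980.00 → 2818.00 px.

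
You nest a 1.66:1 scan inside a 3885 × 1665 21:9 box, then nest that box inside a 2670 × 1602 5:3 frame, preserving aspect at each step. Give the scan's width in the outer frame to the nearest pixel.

Inside the 3885×1665 canvas the scan is height-limited at 2763.90 × 1665.00.
The 21:9 canvas is width-limited in 2670×1602, giving 2670.00 × 1144.29; scale factor 0.6873.
The scan scales with it: width 2763.90 × 0.6873 ≈ 1899.51.

1900 px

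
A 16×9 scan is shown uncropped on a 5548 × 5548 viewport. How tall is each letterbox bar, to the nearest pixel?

1214 px

16×9 (1.778) > square (1.000), so the scan fills the width.
That makes the image 3120.75 px tall (5548 × 9/16).
5548 − 3120.75 = 2427.25 px of bars (1213.62 each).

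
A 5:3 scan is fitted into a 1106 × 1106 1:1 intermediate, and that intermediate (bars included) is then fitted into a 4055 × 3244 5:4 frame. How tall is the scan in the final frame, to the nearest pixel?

1946 px

5:3 in 1106×1106: fills the width, so the scan is 1106.00 × 663.60.
The 1:1 canvas is height-limited in 4055×3244, giving 3244.00 × 3244.00; scale factor 2.9331.
The scan scales with it: height 663.60 × 2.9331 ≈ 1946.40.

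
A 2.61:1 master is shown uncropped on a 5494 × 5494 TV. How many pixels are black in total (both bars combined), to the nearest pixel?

18619271 pixels

2.61:1 is wider than square, so it spans the full width.
That makes the image 2104.9808 px tall (5494 / 2.610).
Black = 5494 − 2104.9808 = 3389.0192 px.
Bar area = 3389.0192 × 5494 ≈ 18619271 px.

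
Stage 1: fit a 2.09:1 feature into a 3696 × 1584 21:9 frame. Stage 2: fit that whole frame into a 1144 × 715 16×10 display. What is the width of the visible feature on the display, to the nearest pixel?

First fit — 2.09:1 into 3696×1584 spans the height: 3310.56 × 1584.00.
The 21:9 canvas is width-limited in 1144×715, giving 1144.00 × 490.29; scale factor 0.3095.
Applying the same ×0.3095: 3310.56 → 1024.70.

1025 px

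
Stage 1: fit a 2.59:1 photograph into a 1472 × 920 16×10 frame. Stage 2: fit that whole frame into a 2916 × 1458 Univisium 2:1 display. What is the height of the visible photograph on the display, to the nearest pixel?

First fit — 2.59:1 into 1472×920 spans the width: 1472.00 × 568.34.
The 16×10 canvas is height-limited in 2916×1458, giving 2332.80 × 1458.00; scale factor 1.5848.
Applying the same ×1.5848: 568.34 → 900.69.

901 px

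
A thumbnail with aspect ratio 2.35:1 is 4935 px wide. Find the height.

At 2.35:1, 4935 / 2.350 ≈ 2100.

2100 px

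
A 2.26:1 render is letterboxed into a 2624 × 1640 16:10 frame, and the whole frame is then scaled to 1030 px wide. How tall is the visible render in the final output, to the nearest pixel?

456 px

Fitted into 2624×1640, the render spans the width; its height is 2624 / 2.260 ≈ 1161.06 px.
Resizing to 1030 px wide multiplies everything by 0.3925: 1161.06 → 455.75 px.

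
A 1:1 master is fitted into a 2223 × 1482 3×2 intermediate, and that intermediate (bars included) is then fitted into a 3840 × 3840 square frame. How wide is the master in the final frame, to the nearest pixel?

2560 px

First fit — 1:1 into 2223×1482 spans the height: 1482.00 × 1482.00.
The 3×2 canvas is width-limited in 3840×3840, giving 3840.00 × 2560.00; scale factor 1.7274.
So the master's width is 1482.00 × 1.7274 ≈ 2560.00.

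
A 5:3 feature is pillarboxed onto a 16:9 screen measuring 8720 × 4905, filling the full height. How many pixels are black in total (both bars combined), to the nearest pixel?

The feature is 4905 × 5/3 ≈ 8175.0000 px wide.
Leftover width: 8720 − 8175.0000 = 545.0000 px.
Across the 4905-px span: 545.0000 × 4905 ≈ 2673225 px.

2673225 pixels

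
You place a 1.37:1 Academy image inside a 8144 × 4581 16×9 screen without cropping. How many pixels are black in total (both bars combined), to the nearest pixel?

8557445 pixels

1.37:1 Academy (1.370) < 16×9 (1.778), so the image fills the height.
The image is 4581 × 1.370 ≈ 6275.9700 px wide.
Leftover width: 8144 − 6275.9700 = 1868.0300 px.
Across the 4581-px span: 1868.0300 × 4581 ≈ 8557445 px.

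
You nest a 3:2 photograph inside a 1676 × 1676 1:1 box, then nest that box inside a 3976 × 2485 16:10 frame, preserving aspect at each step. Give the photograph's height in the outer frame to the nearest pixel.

1657 px

Inside the 1676×1676 canvas the photograph is width-limited at 1676.00 × 1117.33.
1:1 in 3976×2485: fills the height, so the intermediate becomes 2485.00 × 2485.00 — a scale of ×1.4827.
Applying the same ×1.4827: 1117.33 → 1656.67.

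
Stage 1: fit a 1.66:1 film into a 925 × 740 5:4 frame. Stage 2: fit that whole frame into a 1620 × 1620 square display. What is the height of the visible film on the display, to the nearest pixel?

976 px

Inside the 925×740 canvas the film is width-limited at 925.00 × 557.23.
The 5:4 canvas is width-limited in 1620×1620, giving 1620.00 × 1296.00; scale factor 1.7514.
Applying the same ×1.7514: 557.23 → 975.90.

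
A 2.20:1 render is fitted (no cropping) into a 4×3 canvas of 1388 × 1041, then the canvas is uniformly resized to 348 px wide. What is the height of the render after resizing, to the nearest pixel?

158 px

In the 1388×1041 frame the render fills the width: height = 1388 / 2.200 ≈ 630.91 px.
The frame scales by 348/1388 = 0.2507; 630.91 × 0.2507 ≈ 158.18 px.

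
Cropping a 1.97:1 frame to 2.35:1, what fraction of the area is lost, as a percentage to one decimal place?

Going from 1.97:1 to 2.35:1 means cutting height while keeping width.
Fraction kept = (1.970)/(2.350) ≈ 83.83%, so 16.17% is lost.

16.2%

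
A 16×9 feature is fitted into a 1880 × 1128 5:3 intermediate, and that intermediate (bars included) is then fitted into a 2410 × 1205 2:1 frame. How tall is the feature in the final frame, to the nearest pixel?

1130 px

First fit — 16×9 into 1880×1128 spans the width: 1880.00 × 1057.50.
Second fit — the 5:3 canvas into 2410×1205 spans the height: 2008.33 × 1205.00 (×1.0683 from 1880×1128).
So the feature's height is 1057.50 × 1.0683 ≈ 1129.69.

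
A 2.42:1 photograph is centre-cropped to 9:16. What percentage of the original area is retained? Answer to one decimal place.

9:16 is narrower than 2.42:1, so the crop keeps the full height and trims the width.
Area ratio = (0.562)/(2.420) = 23.24% retained.

23.2%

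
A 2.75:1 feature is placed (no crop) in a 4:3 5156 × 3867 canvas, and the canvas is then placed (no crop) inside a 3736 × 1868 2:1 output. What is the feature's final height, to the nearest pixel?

First fit — 2.75:1 into 5156×3867 spans the width: 5156.00 × 1874.91.
4:3 in 3736×1868: fills the height, so the intermediate becomes 2490.67 × 1868.00 — a scale of ×0.4831.
Applying the same ×0.4831: 1874.91 → 905.70.

906 px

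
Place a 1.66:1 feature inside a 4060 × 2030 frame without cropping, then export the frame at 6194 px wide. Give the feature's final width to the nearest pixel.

5141 px

In the 4060×2030 frame the feature fills the height: width = 2030 × 1.660 ≈ 3369.80 px.
Resizing to 6194 px wide multiplies everything by 1.5256: 3369.80 → 5141.02 px.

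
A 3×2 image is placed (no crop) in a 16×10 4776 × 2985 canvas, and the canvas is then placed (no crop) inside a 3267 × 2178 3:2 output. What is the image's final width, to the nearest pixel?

3063 px

3×2 in 4776×2985: fills the height, so the image is 4477.50 × 2985.00.
The 16×10 canvas is width-limited in 3267×2178, giving 3267.00 × 2041.88; scale factor 0.6840.
Applying the same ×0.6840: 4477.50 → 3062.81.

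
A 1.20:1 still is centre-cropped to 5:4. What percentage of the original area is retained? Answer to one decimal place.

96.0%

The width stays; only height is cut (since 5:4 is wider than 1.20:1).
Fraction kept = (1.200)/(1.250) ≈ 96.00%.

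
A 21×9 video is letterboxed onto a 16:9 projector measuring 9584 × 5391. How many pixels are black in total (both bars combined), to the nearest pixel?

21×9 is wider than 16:9, so it spans the full width.
Content height = 9584 × 9/21 ≈ 4107.4286 px.
Black = 5391 − 4107.4286 = 1283.5714 px.
Bar area = 1283.5714 × 9584 ≈ 12301749 px.

12301749 pixels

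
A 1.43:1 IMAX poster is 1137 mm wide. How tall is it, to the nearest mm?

Height = 1137 / 1.430 = 795.10.

795 mm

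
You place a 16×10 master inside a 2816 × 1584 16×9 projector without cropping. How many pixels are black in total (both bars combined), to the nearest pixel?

16×10 is narrower than 16×9, so it spans the full height.
Content width = 1584 × 16/10 ≈ 2534.4000 px.
Leftover width: 2816 − 2534.4000 = 281.6000 px.
That's 281.6000 × 1584 ≈ 446054 black pixels.

446054 pixels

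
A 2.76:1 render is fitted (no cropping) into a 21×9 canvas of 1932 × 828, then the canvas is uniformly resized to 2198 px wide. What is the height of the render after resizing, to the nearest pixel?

At 1932×828 the render is width-limited, so height = 1932 / 2.760 ≈ 700.00 px.
The frame scales by 2198/1932 = 1.1377; 700.00 × 1.1377 ≈ 796.38 px.

796 px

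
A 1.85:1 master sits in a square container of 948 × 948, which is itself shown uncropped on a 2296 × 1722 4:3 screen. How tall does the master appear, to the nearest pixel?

First fit — 1.85:1 into 948×948 spans the width: 948.00 × 512.43.
square in 2296×1722: fills the height, so the intermediate becomes 1722.00 × 1722.00 — a scale of ×1.8165.
Applying the same ×1.8165: 512.43 → 930.81.

931 px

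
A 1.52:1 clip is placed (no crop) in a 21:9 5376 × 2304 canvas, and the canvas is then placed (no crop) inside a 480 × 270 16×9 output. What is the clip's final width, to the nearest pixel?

313 px

1.52:1 in 5376×2304: fills the height, so the clip is 3502.08 × 2304.00.
Second fit — the 21:9 canvas into 480×270 spans the width: 480.00 × 205.71 (×0.0893 from 5376×2304).
The clip scales with it: width 3502.08 × 0.0893 ≈ 312.69.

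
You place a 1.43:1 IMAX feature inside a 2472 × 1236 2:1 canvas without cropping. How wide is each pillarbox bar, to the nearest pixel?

1.43:1 IMAX (1.430) < 2:1 (2.000), so the feature fills the height.
Content width = 1236 × 1.430 ≈ 1767.48 px.
2472 − 1767.48 = 704.52 px of bars (352.26 each).

352 px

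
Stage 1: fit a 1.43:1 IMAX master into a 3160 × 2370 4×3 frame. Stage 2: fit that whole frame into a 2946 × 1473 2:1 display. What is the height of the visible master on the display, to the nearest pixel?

1373 px

Inside the 3160×2370 canvas the master is width-limited at 3160.00 × 2209.79.
Second fit — the 4×3 canvas into 2946×1473 spans the height: 1964.00 × 1473.00 (×0.6215 from 3160×2370).
The master scales with it: height 2209.79 × 0.6215 ≈ 1373.43.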